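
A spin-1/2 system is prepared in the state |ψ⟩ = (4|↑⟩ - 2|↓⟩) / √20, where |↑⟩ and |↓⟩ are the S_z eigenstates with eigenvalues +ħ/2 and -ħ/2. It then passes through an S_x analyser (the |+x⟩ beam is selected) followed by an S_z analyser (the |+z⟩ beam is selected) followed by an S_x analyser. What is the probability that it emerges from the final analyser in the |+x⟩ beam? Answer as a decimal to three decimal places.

First analyser (S_x): P(|+x⟩) = |⟨+x|ψ⟩|² = 4/40.
After stage 1 the state is |+x⟩; P(|+z⟩) = |⟨+z|+x⟩|² = 1/2.
After stage 2 the state is |+z⟩; P(|+x⟩) = |⟨+x|+z⟩|² = 1/2.
Joint probability = 4/40 × 1/2 × 1/2 = 0.025.

0.025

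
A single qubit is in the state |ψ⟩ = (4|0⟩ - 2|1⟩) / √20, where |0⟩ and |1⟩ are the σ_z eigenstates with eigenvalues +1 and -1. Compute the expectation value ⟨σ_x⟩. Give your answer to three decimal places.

-0.800

⟨σ_x⟩ = 2 Re(a* b)/(|a|²+|b|²) with a = 4, b = -2.
a* b = -8, so ⟨σ_x⟩ = -16/20.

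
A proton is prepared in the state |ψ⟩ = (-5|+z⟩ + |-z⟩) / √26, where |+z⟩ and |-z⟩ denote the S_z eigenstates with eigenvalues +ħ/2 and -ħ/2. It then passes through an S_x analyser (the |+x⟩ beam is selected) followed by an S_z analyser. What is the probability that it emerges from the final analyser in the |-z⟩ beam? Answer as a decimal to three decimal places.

First analyser (S_x): P(|+x⟩) = |⟨+x|ψ⟩|² = 16/52.
After stage 1 the state is |+x⟩; P(|-z⟩) = |⟨-z|+x⟩|² = 1/2.
Joint probability = 16/52 × 1/2 = 0.154.

0.154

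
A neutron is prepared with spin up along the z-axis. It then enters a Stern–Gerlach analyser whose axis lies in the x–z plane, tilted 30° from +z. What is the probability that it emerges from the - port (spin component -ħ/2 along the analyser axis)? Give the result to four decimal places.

0.0670

For spin-½, the probability of finding spin-up along an axis at angle θ to the initial spin direction is cos²(θ/2); spin-down is sin²(θ/2).
θ = 30°, so P = sin²(15°) ≈ 0.0670.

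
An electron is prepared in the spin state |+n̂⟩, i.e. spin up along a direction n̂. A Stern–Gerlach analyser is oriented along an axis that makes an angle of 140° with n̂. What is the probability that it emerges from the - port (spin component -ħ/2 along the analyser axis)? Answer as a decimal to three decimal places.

0.883

For spin-½, the probability of finding spin-up along an axis at angle θ to the initial spin direction is cos²(θ/2); spin-down is sin²(θ/2).
θ = 140°, so P = sin²(70°) ≈ 0.883.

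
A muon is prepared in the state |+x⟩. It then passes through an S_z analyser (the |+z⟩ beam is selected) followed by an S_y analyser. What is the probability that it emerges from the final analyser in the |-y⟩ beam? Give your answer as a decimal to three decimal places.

0.250

First analyser (S_z): from |+x⟩, P(|+z⟩) = 1/2.
After stage 1 the state is |+z⟩; P(|-y⟩) = |⟨-y|+z⟩|² = 1/2.
Joint probability = 1/2 × 1/2 = 0.250.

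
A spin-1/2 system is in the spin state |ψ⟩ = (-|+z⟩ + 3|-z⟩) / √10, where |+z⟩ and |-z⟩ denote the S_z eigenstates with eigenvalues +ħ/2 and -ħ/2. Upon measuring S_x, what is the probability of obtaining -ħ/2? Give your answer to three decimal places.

|-x⟩ = (|+z⟩ - |-z⟩)/√2, so ⟨-x|ψ⟩ = (-4) / (√2·√10).
P = |-4|² / 20 = 16/20.

0.800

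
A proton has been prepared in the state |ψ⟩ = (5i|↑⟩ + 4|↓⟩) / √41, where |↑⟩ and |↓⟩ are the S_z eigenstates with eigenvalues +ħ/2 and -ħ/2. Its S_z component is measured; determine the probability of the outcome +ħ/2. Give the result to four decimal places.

The +ħ/2 outcome corresponds to |↑⟩. Its amplitude in |ψ⟩ is 5i/√41.
P = |5i|² / 41 = 25/41.

0.6098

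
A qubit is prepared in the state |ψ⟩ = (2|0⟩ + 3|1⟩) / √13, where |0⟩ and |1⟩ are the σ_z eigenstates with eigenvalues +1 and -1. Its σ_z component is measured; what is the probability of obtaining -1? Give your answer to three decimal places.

The -1 outcome corresponds to |1⟩. Its amplitude in |ψ⟩ is 3/√13.
P = |3|² / 13 = 9/13.

0.692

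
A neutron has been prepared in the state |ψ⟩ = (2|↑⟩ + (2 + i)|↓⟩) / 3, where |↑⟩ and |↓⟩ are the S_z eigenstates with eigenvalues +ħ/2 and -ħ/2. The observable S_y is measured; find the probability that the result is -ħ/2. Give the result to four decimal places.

|-y⟩ = (|↑⟩ - i|↓⟩)/√2, so ⟨-y|ψ⟩ = (1 + 2i) / (√2·3).
P = |1 + 2i|² / 18 = 5/18.

0.2778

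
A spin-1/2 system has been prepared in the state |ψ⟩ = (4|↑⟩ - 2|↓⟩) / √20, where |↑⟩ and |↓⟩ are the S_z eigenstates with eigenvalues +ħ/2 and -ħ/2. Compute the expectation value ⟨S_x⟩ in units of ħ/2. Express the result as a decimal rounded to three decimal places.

⟨σ_x⟩ = 2 Re(a* b)/(|a|²+|b|²) with a = 4, b = -2.
a* b = -8, so ⟨σ_x⟩ = -16/20.
⟨S_x⟩ = (ħ/2)·⟨σ_x⟩.

-0.800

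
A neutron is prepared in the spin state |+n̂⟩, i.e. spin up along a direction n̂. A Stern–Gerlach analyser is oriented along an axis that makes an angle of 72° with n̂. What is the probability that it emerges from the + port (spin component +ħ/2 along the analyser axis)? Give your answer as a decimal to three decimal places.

0.655

For spin-½, the probability of finding spin-up along an axis at angle θ to the initial spin direction is cos²(θ/2); spin-down is sin²(θ/2).
θ = 72°, so P = cos²(36°) ≈ 0.655.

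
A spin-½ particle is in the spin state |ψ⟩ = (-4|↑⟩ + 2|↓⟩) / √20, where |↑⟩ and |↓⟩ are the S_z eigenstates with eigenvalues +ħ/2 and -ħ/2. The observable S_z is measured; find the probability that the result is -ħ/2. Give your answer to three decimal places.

0.200

The -ħ/2 outcome corresponds to |↓⟩. Its amplitude in |ψ⟩ is 2/√20.
P = |2|² / 20 = 4/20.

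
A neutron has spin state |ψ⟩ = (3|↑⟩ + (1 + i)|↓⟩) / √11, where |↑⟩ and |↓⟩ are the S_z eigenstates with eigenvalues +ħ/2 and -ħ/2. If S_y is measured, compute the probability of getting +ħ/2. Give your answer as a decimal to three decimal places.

|+y⟩ = (|↑⟩ + i|↓⟩)/√2, so ⟨+y|ψ⟩ = (4 - i) / (√2·√11).
P = |4 - i|² / 22 = 17/22.

0.773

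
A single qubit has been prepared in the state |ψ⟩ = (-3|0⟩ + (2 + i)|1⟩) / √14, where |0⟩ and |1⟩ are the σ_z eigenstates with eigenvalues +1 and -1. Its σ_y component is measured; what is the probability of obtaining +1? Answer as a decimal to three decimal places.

|+y⟩ = (|0⟩ + i|1⟩)/√2, so ⟨+y|ψ⟩ = (-2 - 2i) / (√2·√14).
P = |-2 - 2i|² / 28 = 8/28.

0.286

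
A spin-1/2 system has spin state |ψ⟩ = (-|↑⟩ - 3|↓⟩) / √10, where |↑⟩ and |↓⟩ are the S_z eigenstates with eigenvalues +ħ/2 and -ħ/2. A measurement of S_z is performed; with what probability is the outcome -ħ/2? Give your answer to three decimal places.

0.900

The -ħ/2 outcome corresponds to |↓⟩. Its amplitude in |ψ⟩ is -3/√10.
P = |-3|² / 10 = 9/10.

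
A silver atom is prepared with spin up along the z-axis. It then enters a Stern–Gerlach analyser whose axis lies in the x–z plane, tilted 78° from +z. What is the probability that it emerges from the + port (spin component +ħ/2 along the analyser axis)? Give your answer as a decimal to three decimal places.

0.604

For spin-½, the probability of finding spin-up along an axis at angle θ to the initial spin direction is cos²(θ/2); spin-down is sin²(θ/2).
θ = 78°, so P = cos²(39°) ≈ 0.604.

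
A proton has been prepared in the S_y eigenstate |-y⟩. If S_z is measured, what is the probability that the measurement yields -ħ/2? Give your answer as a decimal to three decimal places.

0.500

In the S_z basis, |-y⟩ = (|+z⟩ - i|-z⟩)/√2 and |-z⟩ = |-z⟩.
|⟨-z|-y⟩|² = 1/2.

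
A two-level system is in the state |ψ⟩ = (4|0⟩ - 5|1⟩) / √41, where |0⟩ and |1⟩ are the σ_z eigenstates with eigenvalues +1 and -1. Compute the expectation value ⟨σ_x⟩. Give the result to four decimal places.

-0.9756

⟨σ_x⟩ = 2 Re(a* b)/(|a|²+|b|²) with a = 4, b = -5.
a* b = -20, so ⟨σ_x⟩ = -40/41.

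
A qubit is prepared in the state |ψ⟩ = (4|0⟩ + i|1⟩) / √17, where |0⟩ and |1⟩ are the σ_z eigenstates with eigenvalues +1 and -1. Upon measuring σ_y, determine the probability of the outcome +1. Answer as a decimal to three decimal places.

|+y⟩ = (|0⟩ + i|1⟩)/√2, so ⟨+y|ψ⟩ = (5) / (√2·√17).
P = |5|² / 34 = 25/34.

0.735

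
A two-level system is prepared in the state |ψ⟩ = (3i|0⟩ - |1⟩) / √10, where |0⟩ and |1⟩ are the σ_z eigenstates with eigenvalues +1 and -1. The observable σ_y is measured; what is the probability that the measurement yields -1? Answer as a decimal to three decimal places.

0.200

|-y⟩ = (|0⟩ - i|1⟩)/√2, so ⟨-y|ψ⟩ = (2i) / (√2·√10).
P = |2i|² / 20 = 4/20.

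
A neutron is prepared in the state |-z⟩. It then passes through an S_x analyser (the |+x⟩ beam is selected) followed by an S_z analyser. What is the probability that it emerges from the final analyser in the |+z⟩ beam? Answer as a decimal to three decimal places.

First analyser (S_x): from |-z⟩, P(|+x⟩) = 1/2.
After stage 1 the state is |+x⟩; P(|+z⟩) = |⟨+z|+x⟩|² = 1/2.
Joint probability = 1/2 × 1/2 = 0.250.

0.250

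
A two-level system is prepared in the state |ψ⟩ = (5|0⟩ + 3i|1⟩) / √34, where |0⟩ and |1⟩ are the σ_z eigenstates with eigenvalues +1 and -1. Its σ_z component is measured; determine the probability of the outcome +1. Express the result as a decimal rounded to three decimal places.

0.735

The +1 outcome corresponds to |0⟩. Its amplitude in |ψ⟩ is 5/√34.
P = |5|² / 34 = 25/34.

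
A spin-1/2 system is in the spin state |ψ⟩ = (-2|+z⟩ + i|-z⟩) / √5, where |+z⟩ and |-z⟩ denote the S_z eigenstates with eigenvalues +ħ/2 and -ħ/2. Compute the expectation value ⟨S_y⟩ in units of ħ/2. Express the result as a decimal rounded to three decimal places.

-0.800

⟨σ_y⟩ = 2 Im(a* b)/(|a|²+|b|²) with a = -2, b = i.
a* b = -2i, so ⟨σ_y⟩ = -4/5.
⟨S_y⟩ = (ħ/2)·⟨σ_y⟩.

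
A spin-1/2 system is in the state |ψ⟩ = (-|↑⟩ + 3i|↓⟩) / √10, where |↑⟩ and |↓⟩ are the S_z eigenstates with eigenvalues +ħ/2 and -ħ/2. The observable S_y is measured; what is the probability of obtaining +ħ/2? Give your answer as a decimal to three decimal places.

0.200

|+y⟩ = (|↑⟩ + i|↓⟩)/√2, so ⟨+y|ψ⟩ = (2) / (√2·√10).
P = |2|² / 20 = 4/20.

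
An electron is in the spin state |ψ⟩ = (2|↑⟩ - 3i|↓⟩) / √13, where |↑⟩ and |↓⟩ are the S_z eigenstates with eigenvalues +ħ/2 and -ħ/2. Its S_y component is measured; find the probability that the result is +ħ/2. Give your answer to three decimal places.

|+y⟩ = (|↑⟩ + i|↓⟩)/√2, so ⟨+y|ψ⟩ = (-1) / (√2·√13).
P = |-1|² / 26 = 1/26.

0.038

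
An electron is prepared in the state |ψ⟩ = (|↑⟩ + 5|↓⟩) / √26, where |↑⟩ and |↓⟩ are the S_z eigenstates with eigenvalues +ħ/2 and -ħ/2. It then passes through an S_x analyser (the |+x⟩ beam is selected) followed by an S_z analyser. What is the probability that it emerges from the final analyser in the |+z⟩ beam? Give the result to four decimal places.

First analyser (S_x): P(|+x⟩) = |⟨+x|ψ⟩|² = 36/52.
After stage 1 the state is |+x⟩; P(|+z⟩) = |⟨+z|+x⟩|² = 1/2.
Joint probability = 36/52 × 1/2 = 0.3462.

0.3462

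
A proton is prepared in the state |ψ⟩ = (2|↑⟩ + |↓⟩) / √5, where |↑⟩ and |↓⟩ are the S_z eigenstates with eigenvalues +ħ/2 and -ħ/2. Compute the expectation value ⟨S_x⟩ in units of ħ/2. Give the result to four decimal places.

0.8000

⟨σ_x⟩ = 2 Re(a* b)/(|a|²+|b|²) with a = 2, b = 1.
a* b = 2, so ⟨σ_x⟩ = 4/5.
⟨S_x⟩ = (ħ/2)·⟨σ_x⟩.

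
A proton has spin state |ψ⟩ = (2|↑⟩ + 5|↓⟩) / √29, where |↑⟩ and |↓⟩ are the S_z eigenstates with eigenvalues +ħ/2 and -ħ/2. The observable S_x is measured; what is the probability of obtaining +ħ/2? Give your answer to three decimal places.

|+x⟩ = (|↑⟩ + |↓⟩)/√2, so ⟨+x|ψ⟩ = (7) / (√2·√29).
P = |7|² / 58 = 49/58.

0.845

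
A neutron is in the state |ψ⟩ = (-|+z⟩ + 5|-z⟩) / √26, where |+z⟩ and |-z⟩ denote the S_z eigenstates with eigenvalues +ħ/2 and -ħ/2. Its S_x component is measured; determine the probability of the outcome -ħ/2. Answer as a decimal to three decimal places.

|-x⟩ = (|+z⟩ - |-z⟩)/√2, so ⟨-x|ψ⟩ = (-6) / (√2·√26).
P = |-6|² / 52 = 36/52.

0.692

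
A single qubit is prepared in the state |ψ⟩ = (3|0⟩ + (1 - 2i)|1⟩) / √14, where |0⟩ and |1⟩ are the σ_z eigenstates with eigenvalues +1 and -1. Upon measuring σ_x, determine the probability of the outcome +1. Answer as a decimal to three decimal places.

|+x⟩ = (|0⟩ + |1⟩)/√2, so ⟨+x|ψ⟩ = (4 - 2i) / (√2·√14).
P = |4 - 2i|² / 28 = 20/28.

0.714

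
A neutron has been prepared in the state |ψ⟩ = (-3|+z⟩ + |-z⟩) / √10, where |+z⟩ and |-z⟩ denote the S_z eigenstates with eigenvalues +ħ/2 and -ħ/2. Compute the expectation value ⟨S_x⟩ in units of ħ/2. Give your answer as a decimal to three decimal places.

⟨σ_x⟩ = 2 Re(a* b)/(|a|²+|b|²) with a = -3, b = 1.
a* b = -3, so ⟨σ_x⟩ = -6/10.
⟨S_x⟩ = (ħ/2)·⟨σ_x⟩.

-0.600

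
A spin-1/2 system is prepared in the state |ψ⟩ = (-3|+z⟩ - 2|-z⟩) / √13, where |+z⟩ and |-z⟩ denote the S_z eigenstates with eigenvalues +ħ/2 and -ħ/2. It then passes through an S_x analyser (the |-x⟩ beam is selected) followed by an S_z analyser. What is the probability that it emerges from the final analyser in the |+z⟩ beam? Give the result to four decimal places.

First analyser (S_x): P(|-x⟩) = |⟨-x|ψ⟩|² = 1/26.
After stage 1 the state is |-x⟩; P(|+z⟩) = |⟨+z|-x⟩|² = 1/2.
Joint probability = 1/26 × 1/2 = 0.0192.

0.0192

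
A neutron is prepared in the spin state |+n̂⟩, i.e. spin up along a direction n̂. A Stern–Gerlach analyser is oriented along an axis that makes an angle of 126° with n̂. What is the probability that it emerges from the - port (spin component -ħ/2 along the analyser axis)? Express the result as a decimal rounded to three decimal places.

For spin-½, the probability of finding spin-up along an axis at angle θ to the initial spin direction is cos²(θ/2); spin-down is sin²(θ/2).
θ = 126°, so P = sin²(63°) ≈ 0.794.

0.794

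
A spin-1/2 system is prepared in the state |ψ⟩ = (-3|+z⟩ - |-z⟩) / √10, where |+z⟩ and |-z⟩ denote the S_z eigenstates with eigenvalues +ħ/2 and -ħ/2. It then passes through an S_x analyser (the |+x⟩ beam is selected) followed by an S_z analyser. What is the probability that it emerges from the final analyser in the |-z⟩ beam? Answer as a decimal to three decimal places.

First analyser (S_x): P(|+x⟩) = |⟨+x|ψ⟩|² = 16/20.
After stage 1 the state is |+x⟩; P(|-z⟩) = |⟨-z|+x⟩|² = 1/2.
Joint probability = 16/20 × 1/2 = 0.400.

0.400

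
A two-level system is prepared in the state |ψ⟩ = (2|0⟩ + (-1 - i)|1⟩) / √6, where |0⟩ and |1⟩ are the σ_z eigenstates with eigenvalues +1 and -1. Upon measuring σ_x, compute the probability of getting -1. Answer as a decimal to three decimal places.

|-x⟩ = (|0⟩ - |1⟩)/√2, so ⟨-x|ψ⟩ = (3 + i) / (√2·√6).
P = |3 + i|² / 12 = 10/12.

0.833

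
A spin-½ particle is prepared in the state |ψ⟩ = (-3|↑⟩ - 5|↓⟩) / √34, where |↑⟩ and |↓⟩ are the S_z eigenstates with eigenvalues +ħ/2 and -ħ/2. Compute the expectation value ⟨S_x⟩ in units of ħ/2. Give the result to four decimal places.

⟨σ_x⟩ = 2 Re(a* b)/(|a|²+|b|²) with a = -3, b = -5.
a* b = 15, so ⟨σ_x⟩ = 30/34.
⟨S_x⟩ = (ħ/2)·⟨σ_x⟩.

0.8824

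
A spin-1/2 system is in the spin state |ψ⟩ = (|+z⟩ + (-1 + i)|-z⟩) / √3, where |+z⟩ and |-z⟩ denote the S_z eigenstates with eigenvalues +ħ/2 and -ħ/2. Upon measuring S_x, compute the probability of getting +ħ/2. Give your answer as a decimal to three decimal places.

|+x⟩ = (|+z⟩ + |-z⟩)/√2, so ⟨+x|ψ⟩ = (i) / (√2·√3).
P = |i|² / 6 = 1/6.

0.167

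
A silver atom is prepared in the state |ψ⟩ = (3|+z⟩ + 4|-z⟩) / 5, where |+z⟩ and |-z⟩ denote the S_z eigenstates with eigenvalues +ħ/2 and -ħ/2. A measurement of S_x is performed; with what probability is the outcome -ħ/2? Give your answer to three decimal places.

0.020

|-x⟩ = (|+z⟩ - |-z⟩)/√2, so ⟨-x|ψ⟩ = (-1) / (√2·5).
P = |-1|² / 50 = 1/50.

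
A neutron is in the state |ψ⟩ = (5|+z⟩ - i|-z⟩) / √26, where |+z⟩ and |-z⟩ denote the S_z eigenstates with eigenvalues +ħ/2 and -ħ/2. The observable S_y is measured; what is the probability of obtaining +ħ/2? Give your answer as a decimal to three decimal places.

|+y⟩ = (|+z⟩ + i|-z⟩)/√2, so ⟨+y|ψ⟩ = (4) / (√2·√26).
P = |4|² / 52 = 16/52.

0.308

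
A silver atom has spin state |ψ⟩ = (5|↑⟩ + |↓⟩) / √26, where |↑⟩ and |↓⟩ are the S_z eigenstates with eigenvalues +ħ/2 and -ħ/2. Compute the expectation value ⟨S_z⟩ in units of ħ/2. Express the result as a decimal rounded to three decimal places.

⟨σ_z⟩ = |a|² - |b|² divided by |a|²+|b|², with a, b the |↑⟩, |↓⟩ amplitudes.
= (25 - 1)/26 = 24/26.
⟨S_z⟩ = (ħ/2)·⟨σ_z⟩.

0.923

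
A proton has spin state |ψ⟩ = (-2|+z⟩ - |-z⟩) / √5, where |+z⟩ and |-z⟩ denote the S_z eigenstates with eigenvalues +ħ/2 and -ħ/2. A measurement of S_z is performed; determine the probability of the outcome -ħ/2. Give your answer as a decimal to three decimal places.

The -ħ/2 outcome corresponds to |-z⟩. Its amplitude in |ψ⟩ is -1/√5.
P = |-1|² / 5 = 1/5.

0.200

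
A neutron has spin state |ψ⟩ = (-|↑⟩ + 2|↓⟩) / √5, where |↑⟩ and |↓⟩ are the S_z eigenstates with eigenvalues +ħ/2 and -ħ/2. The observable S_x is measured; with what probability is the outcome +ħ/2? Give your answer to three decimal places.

0.100

|+x⟩ = (|↑⟩ + |↓⟩)/√2, so ⟨+x|ψ⟩ = (1) / (√2·√5).
P = |1|² / 10 = 1/10.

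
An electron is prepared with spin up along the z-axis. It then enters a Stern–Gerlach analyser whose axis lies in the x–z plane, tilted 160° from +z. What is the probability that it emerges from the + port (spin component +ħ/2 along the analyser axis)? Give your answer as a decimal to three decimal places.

0.030

For spin-½, the probability of finding spin-up along an axis at angle θ to the initial spin direction is cos²(θ/2); spin-down is sin²(θ/2).
θ = 160°, so P = cos²(80°) ≈ 0.030.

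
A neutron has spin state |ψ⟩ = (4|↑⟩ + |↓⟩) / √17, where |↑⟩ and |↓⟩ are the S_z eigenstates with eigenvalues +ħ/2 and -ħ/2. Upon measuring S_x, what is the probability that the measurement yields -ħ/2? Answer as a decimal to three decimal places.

0.265

|-x⟩ = (|↑⟩ - |↓⟩)/√2, so ⟨-x|ψ⟩ = (3) / (√2·√17).
P = |3|² / 34 = 9/34.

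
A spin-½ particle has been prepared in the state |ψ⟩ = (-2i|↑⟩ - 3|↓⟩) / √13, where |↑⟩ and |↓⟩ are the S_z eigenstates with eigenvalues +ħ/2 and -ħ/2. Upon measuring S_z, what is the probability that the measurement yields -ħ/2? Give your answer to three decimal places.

0.692

The -ħ/2 outcome corresponds to |↓⟩. Its amplitude in |ψ⟩ is -3/√13.
P = |-3|² / 13 = 9/13.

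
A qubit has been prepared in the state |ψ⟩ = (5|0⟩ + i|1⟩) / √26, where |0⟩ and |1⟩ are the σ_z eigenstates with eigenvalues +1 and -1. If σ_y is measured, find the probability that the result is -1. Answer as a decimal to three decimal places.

0.308

|-y⟩ = (|0⟩ - i|1⟩)/√2, so ⟨-y|ψ⟩ = (4) / (√2·√26).
P = |4|² / 52 = 16/52.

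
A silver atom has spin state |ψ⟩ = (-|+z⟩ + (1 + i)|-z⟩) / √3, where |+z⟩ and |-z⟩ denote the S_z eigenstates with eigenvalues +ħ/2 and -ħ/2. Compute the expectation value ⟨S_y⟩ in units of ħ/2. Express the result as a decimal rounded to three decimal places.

⟨σ_y⟩ = 2 Im(a* b)/(|a|²+|b|²) with a = -1, b = (1 + i).
a* b = (-1 - i), so ⟨σ_y⟩ = -2/3.
⟨S_y⟩ = (ħ/2)·⟨σ_y⟩.

-0.667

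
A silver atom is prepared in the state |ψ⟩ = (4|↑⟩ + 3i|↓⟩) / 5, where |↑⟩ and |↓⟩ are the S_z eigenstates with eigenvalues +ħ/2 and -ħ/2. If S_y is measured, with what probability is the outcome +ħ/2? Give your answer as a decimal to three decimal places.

|+y⟩ = (|↑⟩ + i|↓⟩)/√2, so ⟨+y|ψ⟩ = (7) / (√2·5).
P = |7|² / 50 = 49/50.

0.980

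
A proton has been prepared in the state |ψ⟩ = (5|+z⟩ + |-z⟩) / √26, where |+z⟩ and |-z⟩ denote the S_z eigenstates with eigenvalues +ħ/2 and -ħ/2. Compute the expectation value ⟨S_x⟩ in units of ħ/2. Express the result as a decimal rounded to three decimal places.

⟨σ_x⟩ = 2 Re(a* b)/(|a|²+|b|²) with a = 5, b = 1.
a* b = 5, so ⟨σ_x⟩ = 10/26.
⟨S_x⟩ = (ħ/2)·⟨σ_x⟩.

0.385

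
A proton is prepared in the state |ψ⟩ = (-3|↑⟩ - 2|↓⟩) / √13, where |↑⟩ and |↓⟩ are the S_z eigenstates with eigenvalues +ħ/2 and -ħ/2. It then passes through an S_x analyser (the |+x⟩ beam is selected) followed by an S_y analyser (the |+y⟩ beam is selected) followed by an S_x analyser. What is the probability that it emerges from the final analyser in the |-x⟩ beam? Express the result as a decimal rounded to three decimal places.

0.240

First analyser (S_x): P(|+x⟩) = |⟨+x|ψ⟩|² = 25/26.
After stage 1 the state is |+x⟩; P(|+y⟩) = |⟨+y|+x⟩|² = 1/2.
After stage 2 the state is |+y⟩; P(|-x⟩) = |⟨-x|+y⟩|² = 1/2.
Joint probability = 25/26 × 1/2 × 1/2 = 0.240.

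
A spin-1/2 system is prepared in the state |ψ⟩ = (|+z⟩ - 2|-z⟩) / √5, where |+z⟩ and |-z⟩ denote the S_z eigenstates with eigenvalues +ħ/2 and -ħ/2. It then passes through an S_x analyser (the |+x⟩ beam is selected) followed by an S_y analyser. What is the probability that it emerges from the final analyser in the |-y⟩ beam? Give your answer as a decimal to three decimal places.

0.050

First analyser (S_x): P(|+x⟩) = |⟨+x|ψ⟩|² = 1/10.
After stage 1 the state is |+x⟩; P(|-y⟩) = |⟨-y|+x⟩|² = 1/2.
Joint probability = 1/10 × 1/2 = 0.050.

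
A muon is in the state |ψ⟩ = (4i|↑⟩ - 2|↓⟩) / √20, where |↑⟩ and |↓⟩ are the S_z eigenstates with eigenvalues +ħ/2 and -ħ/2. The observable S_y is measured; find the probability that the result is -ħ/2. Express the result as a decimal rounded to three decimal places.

0.100

|-y⟩ = (|↑⟩ - i|↓⟩)/√2, so ⟨-y|ψ⟩ = (2i) / (√2·√20).
P = |2i|² / 40 = 4/40.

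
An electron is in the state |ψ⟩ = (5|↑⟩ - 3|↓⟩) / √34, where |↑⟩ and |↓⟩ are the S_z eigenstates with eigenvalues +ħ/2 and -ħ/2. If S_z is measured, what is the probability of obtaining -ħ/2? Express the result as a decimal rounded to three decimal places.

0.265

The -ħ/2 outcome corresponds to |↓⟩. Its amplitude in |ψ⟩ is -3/√34.
P = |-3|² / 34 = 9/34.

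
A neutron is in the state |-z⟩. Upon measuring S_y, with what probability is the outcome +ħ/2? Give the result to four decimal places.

0.5000

In the S_z basis, |-z⟩ = |-z⟩ and |+y⟩ = (|+z⟩ + i|-z⟩)/√2.
|⟨+y|-z⟩|² = 1/2.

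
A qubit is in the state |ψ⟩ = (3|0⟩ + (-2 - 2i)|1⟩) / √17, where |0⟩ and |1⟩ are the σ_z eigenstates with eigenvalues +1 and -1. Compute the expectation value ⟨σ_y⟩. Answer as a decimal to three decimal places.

⟨σ_y⟩ = 2 Im(a* b)/(|a|²+|b|²) with a = 3, b = (-2 - 2i).
a* b = (-6 - 6i), so ⟨σ_y⟩ = -12/17.

-0.706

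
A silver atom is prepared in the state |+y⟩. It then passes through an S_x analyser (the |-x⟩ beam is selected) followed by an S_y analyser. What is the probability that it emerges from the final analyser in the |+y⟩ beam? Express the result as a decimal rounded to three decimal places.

First analyser (S_x): from |+y⟩, P(|-x⟩) = 1/2.
After stage 1 the state is |-x⟩; P(|+y⟩) = |⟨+y|-x⟩|² = 1/2.
Joint probability = 1/2 × 1/2 = 0.250.

0.250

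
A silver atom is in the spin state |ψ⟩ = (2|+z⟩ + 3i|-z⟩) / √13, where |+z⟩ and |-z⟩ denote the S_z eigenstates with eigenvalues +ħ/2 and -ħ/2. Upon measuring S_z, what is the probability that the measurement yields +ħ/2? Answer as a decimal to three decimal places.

The +ħ/2 outcome corresponds to |+z⟩. Its amplitude in |ψ⟩ is 2/√13.
P = |2|² / 13 = 4/13.

0.308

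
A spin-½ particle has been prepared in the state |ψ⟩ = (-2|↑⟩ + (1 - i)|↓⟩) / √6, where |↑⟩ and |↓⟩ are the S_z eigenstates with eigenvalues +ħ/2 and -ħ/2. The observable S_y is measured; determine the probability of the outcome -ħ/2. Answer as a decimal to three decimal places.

|-y⟩ = (|↑⟩ - i|↓⟩)/√2, so ⟨-y|ψ⟩ = (-1 + i) / (√2·√6).
P = |-1 + i|² / 12 = 2/12.

0.167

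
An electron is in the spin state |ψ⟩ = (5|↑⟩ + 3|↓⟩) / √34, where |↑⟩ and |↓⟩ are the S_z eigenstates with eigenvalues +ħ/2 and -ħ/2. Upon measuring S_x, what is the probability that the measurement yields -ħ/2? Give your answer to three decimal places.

|-x⟩ = (|↑⟩ - |↓⟩)/√2, so ⟨-x|ψ⟩ = (2) / (√2·√34).
P = |2|² / 68 = 4/68.

0.059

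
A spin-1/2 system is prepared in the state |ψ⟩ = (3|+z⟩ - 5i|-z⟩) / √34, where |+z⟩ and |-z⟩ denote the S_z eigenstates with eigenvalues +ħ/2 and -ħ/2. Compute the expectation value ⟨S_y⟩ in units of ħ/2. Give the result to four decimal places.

-0.8824

⟨σ_y⟩ = 2 Im(a* b)/(|a|²+|b|²) with a = 3, b = -5i.
a* b = -15i, so ⟨σ_y⟩ = -30/34.
⟨S_y⟩ = (ħ/2)·⟨σ_y⟩.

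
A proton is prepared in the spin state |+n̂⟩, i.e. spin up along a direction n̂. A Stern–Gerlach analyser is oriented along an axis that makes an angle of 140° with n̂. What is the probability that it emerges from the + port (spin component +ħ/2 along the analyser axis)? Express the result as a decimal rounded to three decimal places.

0.117

For spin-½, the probability of finding spin-up along an axis at angle θ to the initial spin direction is cos²(θ/2); spin-down is sin²(θ/2).
θ = 140°, so P = cos²(70°) ≈ 0.117.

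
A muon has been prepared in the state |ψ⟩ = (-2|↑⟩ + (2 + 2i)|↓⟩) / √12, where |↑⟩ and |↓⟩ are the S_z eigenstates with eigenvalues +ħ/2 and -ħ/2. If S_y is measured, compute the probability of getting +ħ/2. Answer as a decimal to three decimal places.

|+y⟩ = (|↑⟩ + i|↓⟩)/√2, so ⟨+y|ψ⟩ = (-2i) / (√2·√12).
P = |-2i|² / 24 = 4/24.

0.167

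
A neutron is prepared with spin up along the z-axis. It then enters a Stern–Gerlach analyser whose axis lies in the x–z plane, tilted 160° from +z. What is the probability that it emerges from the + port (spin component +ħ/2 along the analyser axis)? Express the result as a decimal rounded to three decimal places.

For spin-½, the probability of finding spin-up along an axis at angle θ to the initial spin direction is cos²(θ/2); spin-down is sin²(θ/2).
θ = 160°, so P = cos²(80°) ≈ 0.030.

0.030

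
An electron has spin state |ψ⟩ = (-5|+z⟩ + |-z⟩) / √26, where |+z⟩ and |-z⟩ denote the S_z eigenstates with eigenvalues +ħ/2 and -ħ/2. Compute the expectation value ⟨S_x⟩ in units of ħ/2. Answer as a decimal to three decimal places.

⟨σ_x⟩ = 2 Re(a* b)/(|a|²+|b|²) with a = -5, b = 1.
a* b = -5, so ⟨σ_x⟩ = -10/26.
⟨S_x⟩ = (ħ/2)·⟨σ_x⟩.

-0.385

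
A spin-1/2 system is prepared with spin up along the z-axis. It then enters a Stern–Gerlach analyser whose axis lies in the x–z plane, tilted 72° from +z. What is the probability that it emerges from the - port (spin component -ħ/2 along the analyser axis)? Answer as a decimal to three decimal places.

For spin-½, the probability of finding spin-up along an axis at angle θ to the initial spin direction is cos²(θ/2); spin-down is sin²(θ/2).
θ = 72°, so P = sin²(36°) ≈ 0.345.

0.345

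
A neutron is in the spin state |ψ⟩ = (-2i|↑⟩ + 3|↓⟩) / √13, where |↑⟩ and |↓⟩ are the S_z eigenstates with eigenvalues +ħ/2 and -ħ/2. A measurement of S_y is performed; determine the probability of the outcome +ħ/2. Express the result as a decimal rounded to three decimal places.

|+y⟩ = (|↑⟩ + i|↓⟩)/√2, so ⟨+y|ψ⟩ = (-5i) / (√2·√13).
P = |-5i|² / 26 = 25/26.

0.962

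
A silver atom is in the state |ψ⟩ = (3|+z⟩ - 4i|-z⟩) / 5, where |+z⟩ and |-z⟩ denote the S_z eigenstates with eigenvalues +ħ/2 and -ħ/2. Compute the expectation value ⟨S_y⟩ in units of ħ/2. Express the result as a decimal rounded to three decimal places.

-0.960

⟨σ_y⟩ = 2 Im(a* b)/(|a|²+|b|²) with a = 3, b = -4i.
a* b = -12i, so ⟨σ_y⟩ = -24/25.
⟨S_y⟩ = (ħ/2)·⟨σ_y⟩.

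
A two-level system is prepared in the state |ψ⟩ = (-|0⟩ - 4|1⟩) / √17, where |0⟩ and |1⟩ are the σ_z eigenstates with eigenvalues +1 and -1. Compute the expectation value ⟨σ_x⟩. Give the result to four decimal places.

⟨σ_x⟩ = 2 Re(a* b)/(|a|²+|b|²) with a = -1, b = -4.
a* b = 4, so ⟨σ_x⟩ = 8/17.

0.4706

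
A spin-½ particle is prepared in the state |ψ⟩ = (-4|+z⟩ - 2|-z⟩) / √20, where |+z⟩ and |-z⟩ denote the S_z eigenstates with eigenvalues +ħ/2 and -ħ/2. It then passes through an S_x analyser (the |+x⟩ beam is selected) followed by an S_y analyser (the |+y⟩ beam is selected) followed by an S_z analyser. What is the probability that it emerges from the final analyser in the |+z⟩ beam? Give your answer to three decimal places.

0.225

First analyser (S_x): P(|+x⟩) = |⟨+x|ψ⟩|² = 36/40.
After stage 1 the state is |+x⟩; P(|+y⟩) = |⟨+y|+x⟩|² = 1/2.
After stage 2 the state is |+y⟩; P(|+z⟩) = |⟨+z|+y⟩|² = 1/2.
Joint probability = 36/40 × 1/2 × 1/2 = 0.225.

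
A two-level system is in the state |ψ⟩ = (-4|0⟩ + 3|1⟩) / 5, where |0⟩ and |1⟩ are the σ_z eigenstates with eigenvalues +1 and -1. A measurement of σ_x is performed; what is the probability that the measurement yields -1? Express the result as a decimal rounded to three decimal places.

0.980

|-x⟩ = (|0⟩ - |1⟩)/√2, so ⟨-x|ψ⟩ = (-7) / (√2·5).
P = |-7|² / 50 = 49/50.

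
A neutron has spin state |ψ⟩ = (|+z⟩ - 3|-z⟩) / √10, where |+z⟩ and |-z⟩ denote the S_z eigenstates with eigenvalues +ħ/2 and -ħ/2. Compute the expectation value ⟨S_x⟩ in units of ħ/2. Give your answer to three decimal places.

-0.600

⟨σ_x⟩ = 2 Re(a* b)/(|a|²+|b|²) with a = 1, b = -3.
a* b = -3, so ⟨σ_x⟩ = -6/10.
⟨S_x⟩ = (ħ/2)·⟨σ_x⟩.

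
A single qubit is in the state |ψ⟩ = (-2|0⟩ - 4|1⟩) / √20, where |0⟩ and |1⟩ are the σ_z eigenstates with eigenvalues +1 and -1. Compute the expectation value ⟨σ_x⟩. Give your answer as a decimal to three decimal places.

⟨σ_x⟩ = 2 Re(a* b)/(|a|²+|b|²) with a = -2, b = -4.
a* b = 8, so ⟨σ_x⟩ = 16/20.

0.800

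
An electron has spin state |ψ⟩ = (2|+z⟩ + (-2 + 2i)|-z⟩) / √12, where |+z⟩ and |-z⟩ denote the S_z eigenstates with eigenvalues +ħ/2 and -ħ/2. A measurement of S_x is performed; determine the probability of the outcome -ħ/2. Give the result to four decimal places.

0.8333

|-x⟩ = (|+z⟩ - |-z⟩)/√2, so ⟨-x|ψ⟩ = (4 - 2i) / (√2·√12).
P = |4 - 2i|² / 24 = 20/24.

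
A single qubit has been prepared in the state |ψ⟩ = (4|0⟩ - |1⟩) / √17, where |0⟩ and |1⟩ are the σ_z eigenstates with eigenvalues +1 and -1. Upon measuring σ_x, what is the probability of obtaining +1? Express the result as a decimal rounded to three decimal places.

0.265

|+x⟩ = (|0⟩ + |1⟩)/√2, so ⟨+x|ψ⟩ = (3) / (√2·√17).
P = |3|² / 34 = 9/34.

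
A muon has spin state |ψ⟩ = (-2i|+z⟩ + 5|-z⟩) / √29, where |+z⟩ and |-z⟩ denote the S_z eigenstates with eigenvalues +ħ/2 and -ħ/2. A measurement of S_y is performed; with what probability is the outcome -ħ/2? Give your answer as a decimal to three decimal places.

|-y⟩ = (|+z⟩ - i|-z⟩)/√2, so ⟨-y|ψ⟩ = (3i) / (√2·√29).
P = |3i|² / 58 = 9/58.

0.155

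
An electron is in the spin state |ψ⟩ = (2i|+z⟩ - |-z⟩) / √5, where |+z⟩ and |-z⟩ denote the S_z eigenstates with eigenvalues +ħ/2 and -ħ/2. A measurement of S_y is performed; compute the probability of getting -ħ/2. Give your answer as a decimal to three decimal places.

|-y⟩ = (|+z⟩ - i|-z⟩)/√2, so ⟨-y|ψ⟩ = (i) / (√2·√5).
P = |i|² / 10 = 1/10.

0.100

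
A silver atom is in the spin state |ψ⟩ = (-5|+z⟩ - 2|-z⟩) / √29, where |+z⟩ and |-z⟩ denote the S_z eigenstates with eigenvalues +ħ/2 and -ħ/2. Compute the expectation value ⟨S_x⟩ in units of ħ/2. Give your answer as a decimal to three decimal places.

0.690

⟨σ_x⟩ = 2 Re(a* b)/(|a|²+|b|²) with a = -5, b = -2.
a* b = 10, so ⟨σ_x⟩ = 20/29.
⟨S_x⟩ = (ħ/2)·⟨σ_x⟩.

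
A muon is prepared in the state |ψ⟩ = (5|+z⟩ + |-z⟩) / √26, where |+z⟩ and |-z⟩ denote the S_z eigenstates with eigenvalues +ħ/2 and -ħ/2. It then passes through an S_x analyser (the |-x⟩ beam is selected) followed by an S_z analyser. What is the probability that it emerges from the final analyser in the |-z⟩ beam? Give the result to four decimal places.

First analyser (S_x): P(|-x⟩) = |⟨-x|ψ⟩|² = 16/52.
After stage 1 the state is |-x⟩; P(|-z⟩) = |⟨-z|-x⟩|² = 1/2.
Joint probability = 16/52 × 1/2 = 0.1538.

0.1538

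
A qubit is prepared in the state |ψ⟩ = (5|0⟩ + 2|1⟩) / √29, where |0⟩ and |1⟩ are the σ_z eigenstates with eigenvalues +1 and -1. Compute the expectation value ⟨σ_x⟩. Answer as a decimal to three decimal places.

⟨σ_x⟩ = 2 Re(a* b)/(|a|²+|b|²) with a = 5, b = 2.
a* b = 10, so ⟨σ_x⟩ = 20/29.

0.690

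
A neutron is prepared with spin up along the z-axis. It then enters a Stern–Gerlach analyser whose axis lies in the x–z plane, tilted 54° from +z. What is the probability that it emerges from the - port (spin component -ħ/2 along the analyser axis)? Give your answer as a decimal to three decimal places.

For spin-½, the probability of finding spin-up along an axis at angle θ to the initial spin direction is cos²(θ/2); spin-down is sin²(θ/2).
θ = 54°, so P = sin²(27°) ≈ 0.206.

0.206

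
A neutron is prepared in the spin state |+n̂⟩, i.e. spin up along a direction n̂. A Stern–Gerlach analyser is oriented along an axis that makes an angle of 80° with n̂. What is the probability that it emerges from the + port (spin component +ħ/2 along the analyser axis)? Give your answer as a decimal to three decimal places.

0.587

For spin-½, the probability of finding spin-up along an axis at angle θ to the initial spin direction is cos²(θ/2); spin-down is sin²(θ/2).
θ = 80°, so P = cos²(40°) ≈ 0.587.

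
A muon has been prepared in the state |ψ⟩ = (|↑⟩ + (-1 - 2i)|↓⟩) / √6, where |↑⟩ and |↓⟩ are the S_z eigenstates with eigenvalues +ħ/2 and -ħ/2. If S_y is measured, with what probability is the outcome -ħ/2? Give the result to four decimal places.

0.8333

|-y⟩ = (|↑⟩ - i|↓⟩)/√2, so ⟨-y|ψ⟩ = (3 - i) / (√2·√6).
P = |3 - i|² / 12 = 10/12.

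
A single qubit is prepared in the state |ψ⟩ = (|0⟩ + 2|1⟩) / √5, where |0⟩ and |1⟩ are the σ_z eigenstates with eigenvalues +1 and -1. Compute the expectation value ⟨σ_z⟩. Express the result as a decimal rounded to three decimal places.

-0.600

⟨σ_z⟩ = |a|² - |b|² divided by |a|²+|b|², with a, b the |0⟩, |1⟩ amplitudes.
= (1 - 4)/5 = -3/5.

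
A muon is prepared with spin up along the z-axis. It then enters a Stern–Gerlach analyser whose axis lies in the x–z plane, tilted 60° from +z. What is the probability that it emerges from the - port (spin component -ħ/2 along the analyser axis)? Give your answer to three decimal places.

0.250

For spin-½, the probability of finding spin-up along an axis at angle θ to the initial spin direction is cos²(θ/2); spin-down is sin²(θ/2).
θ = 60°, so P = sin²(30°) ≈ 0.250.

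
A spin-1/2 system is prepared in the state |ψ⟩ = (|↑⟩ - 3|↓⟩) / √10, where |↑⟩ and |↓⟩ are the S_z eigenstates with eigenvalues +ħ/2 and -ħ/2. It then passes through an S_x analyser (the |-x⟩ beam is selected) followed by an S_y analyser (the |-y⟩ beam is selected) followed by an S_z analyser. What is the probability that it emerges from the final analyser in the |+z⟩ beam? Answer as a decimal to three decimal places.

0.200

First analyser (S_x): P(|-x⟩) = |⟨-x|ψ⟩|² = 16/20.
After stage 1 the state is |-x⟩; P(|-y⟩) = |⟨-y|-x⟩|² = 1/2.
After stage 2 the state is |-y⟩; P(|+z⟩) = |⟨+z|-y⟩|² = 1/2.
Joint probability = 16/20 × 1/2 × 1/2 = 0.200.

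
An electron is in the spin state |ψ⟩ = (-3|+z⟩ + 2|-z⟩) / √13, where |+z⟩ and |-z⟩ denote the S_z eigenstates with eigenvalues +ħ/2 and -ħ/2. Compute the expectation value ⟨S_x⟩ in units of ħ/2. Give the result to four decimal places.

⟨σ_x⟩ = 2 Re(a* b)/(|a|²+|b|²) with a = -3, b = 2.
a* b = -6, so ⟨σ_x⟩ = -12/13.
⟨S_x⟩ = (ħ/2)·⟨σ_x⟩.

-0.9231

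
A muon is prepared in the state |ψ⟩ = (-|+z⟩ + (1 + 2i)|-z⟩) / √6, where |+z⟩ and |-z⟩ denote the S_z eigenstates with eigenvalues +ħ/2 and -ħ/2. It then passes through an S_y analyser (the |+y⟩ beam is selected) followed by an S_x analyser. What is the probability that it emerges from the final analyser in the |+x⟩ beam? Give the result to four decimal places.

First analyser (S_y): P(|+y⟩) = |⟨+y|ψ⟩|² = 2/12.
After stage 1 the state is |+y⟩; P(|+x⟩) = |⟨+x|+y⟩|² = 1/2.
Joint probability = 2/12 × 1/2 = 0.0833.

0.0833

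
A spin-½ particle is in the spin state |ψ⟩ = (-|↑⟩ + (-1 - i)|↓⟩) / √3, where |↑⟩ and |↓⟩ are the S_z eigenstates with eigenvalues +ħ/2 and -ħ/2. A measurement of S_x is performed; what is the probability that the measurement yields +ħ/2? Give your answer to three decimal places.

0.833

|+x⟩ = (|↑⟩ + |↓⟩)/√2, so ⟨+x|ψ⟩ = (-2 - i) / (√2·√3).
P = |-2 - i|² / 6 = 5/6.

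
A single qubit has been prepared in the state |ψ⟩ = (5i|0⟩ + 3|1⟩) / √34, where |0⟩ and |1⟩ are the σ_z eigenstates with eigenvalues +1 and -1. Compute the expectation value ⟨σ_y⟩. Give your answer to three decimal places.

⟨σ_y⟩ = 2 Im(a* b)/(|a|²+|b|²) with a = 5i, b = 3.
a* b = -15i, so ⟨σ_y⟩ = -30/34.

-0.882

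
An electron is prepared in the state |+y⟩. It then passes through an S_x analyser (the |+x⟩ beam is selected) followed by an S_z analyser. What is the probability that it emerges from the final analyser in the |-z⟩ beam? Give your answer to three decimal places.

0.250

First analyser (S_x): from |+y⟩, P(|+x⟩) = 1/2.
After stage 1 the state is |+x⟩; P(|-z⟩) = |⟨-z|+x⟩|² = 1/2.
Joint probability = 1/2 × 1/2 = 0.250.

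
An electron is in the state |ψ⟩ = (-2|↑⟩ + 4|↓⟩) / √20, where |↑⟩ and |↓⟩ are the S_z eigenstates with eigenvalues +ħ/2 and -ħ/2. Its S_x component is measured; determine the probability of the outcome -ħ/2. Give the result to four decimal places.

0.9000

|-x⟩ = (|↑⟩ - |↓⟩)/√2, so ⟨-x|ψ⟩ = (-6) / (√2·√20).
P = |-6|² / 40 = 36/40.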